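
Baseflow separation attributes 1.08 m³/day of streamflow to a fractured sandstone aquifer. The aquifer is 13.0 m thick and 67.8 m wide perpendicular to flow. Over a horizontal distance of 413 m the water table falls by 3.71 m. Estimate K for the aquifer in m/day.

Cross-sectional area A = 67.8 × 13.0 = 881.4 m².
Hydraulic gradient i = Δh / L = 3.71 / 413 = 0.008983.
From Q = K·A·i, K = Q / (A·i) = 1.08 / (881.4 × 0.008983) = 0.1364 m/day.

0.136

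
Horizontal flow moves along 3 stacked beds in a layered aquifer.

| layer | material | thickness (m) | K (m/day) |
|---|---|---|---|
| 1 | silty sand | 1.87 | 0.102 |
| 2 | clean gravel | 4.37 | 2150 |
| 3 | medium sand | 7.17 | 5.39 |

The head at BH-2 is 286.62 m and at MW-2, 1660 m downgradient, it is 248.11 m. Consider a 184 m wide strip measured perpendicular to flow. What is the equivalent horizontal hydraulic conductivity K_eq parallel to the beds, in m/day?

704

Flow is parallel to layering, so each bed carries its own Darcy discharge and the transmissivities add.
Σ(K_i·b_i) = 0.102×1.87 + 2150×4.37 + 5.39×7.17 = 9434 m²/day.
Total thickness b = 13.41 m, so K_eq = Σ(K_i·b_i)/b = 703.5 m/day.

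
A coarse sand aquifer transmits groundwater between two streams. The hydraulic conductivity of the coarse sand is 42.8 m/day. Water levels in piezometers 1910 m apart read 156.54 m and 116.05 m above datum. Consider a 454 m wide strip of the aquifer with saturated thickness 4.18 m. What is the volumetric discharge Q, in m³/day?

Cross-sectional area A = 454 × 4.18 = 1898 m².
Hydraulic gradient i = (156.54 − 116.05) / 1910 = 40.49 / 1910 = 0.02120.
Darcy's law: Q = K · A · i = 42.80 × 1898 × 0.02120 = 1722 m³/day.

1720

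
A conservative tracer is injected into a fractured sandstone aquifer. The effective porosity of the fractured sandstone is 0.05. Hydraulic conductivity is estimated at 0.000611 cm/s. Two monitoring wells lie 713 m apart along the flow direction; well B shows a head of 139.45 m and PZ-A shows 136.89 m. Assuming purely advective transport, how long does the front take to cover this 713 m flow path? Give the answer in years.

Convert K: 0.000611 cm/s × 864 = 0.5279 m/day.
Hydraulic gradient i = (139.45 − 136.89) / 713 = 2.56 / 713 = 0.003590.
Darcy flux q = K · i = 0.5279 × 0.003590 = 0.001895 m/day.
Seepage velocity v = q / n_e = 0.001895 / 0.05 = 0.03791 m/day.
Travel time t = L / v = 713 / 0.03791 = 18808 days = 51.49 years.

51.5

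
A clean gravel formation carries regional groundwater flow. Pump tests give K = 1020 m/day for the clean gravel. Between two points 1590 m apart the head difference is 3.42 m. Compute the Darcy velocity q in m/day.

Hydraulic gradient i = Δh / L = 3.42 / 1590 = 0.002151.
Specific discharge q = K · i = 1020 × 0.002151 = 2.194 m/day.

2.19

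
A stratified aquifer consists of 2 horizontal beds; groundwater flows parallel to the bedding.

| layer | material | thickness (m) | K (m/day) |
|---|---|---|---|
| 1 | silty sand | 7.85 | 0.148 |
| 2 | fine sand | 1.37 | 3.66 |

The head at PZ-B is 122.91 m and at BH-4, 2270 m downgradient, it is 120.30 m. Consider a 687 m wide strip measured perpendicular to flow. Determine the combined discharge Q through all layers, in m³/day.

4.88

Flow is parallel to layering, so each bed carries its own Darcy discharge and the transmissivities add.
Σ(K_i·b_i) = 0.148×7.85 + 3.66×1.37 = 6.176 m²/day.
Hydraulic gradient i = (122.91 − 120.30) / 2270 = 2.61 / 2270 = 0.001150.
Q = Σ(K_i·b_i) · W · i = 6.176 × 687 × 0.001150 = 4.878 m³/day.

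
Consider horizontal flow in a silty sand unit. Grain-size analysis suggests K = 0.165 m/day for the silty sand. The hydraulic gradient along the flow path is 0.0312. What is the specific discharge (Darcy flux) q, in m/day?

Hydraulic gradient i = 0.0312.
Specific discharge q = K · i = 0.1650 × 0.03120 = 0.005148 m/day.

0.00515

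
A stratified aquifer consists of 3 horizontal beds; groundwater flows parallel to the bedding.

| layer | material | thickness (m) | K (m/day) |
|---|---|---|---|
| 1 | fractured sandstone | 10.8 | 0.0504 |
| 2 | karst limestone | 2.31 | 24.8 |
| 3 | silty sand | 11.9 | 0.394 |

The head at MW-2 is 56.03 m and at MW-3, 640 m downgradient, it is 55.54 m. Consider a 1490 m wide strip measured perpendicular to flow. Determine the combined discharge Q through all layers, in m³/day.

Flow is parallel to layering, so each bed carries its own Darcy discharge and the transmissivities add.
Σ(K_i·b_i) = 0.0504×10.8 + 24.8×2.31 + 0.394×11.9 = 62.52 m²/day.
Hydraulic gradient i = (56.03 − 55.54) / 640 = 0.49 / 640 = 0.0007656.
Q = Σ(K_i·b_i) · W · i = 62.52 × 1490 × 0.0007656 = 71.32 m³/day.

71.3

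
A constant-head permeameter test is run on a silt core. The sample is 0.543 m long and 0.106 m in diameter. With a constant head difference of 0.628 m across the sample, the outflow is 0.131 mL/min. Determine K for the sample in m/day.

0.0185

Cross-sectional area A = π·(d/2)² = π × (0.106/2)² = 0.008825 m².
Convert discharge: 0.131 mL/min = 2.183e-09 m³/s.
Darcy's law rearranged: K = Q·L / (A·Δh) = 2.183e-09 × 0.543 / (0.008825 × 0.628) = 2.139e-07 m/s = 0.01848 m/day.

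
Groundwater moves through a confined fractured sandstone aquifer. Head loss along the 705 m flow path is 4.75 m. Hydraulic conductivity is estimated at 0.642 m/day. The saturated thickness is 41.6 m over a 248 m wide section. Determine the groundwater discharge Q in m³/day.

44.6

Cross-sectional area A = 248 × 41.6 = 10317 m².
Hydraulic gradient i = Δh / L = 4.75 / 705 = 0.006738.
Darcy's law: Q = K · A · i = 0.6420 × 10317 × 0.006738 = 44.63 m³/day.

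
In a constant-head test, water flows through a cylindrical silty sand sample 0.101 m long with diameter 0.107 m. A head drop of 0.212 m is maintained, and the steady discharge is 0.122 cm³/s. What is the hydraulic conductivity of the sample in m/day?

Cross-sectional area A = π·(d/2)² = π × (0.107/2)² = 0.008992 m².
Convert discharge: 0.122 cm³/s = 1.220e-07 m³/s.
Darcy's law rearranged: K = Q·L / (A·Δh) = 1.220e-07 × 0.101 / (0.008992 × 0.212) = 6.464e-06 m/s = 0.5585 m/day.

0.558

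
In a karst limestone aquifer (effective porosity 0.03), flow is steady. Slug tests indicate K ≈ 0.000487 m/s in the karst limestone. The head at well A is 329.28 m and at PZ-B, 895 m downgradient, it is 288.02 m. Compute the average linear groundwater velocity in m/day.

Convert K: 0.000487 m/s × 86400 = 42.08 m/day.
Hydraulic gradient i = (329.28 − 288.02) / 895 = 41.26 / 895 = 0.04610.
Darcy flux q = K · i = 42.08 × 0.04610 = 1.940 m/day.
Seepage velocity v = q / n_e = 1.940 / 0.03 = 64.66 m/day.

64.7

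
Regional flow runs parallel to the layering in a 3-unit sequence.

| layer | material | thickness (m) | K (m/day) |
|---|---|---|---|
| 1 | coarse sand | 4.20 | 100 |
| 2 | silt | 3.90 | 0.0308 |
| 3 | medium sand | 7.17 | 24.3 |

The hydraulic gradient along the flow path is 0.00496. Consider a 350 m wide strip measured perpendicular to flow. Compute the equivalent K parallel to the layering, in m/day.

38.9

Flow is parallel to layering, so each bed carries its own Darcy discharge and the transmissivities add.
Σ(K_i·b_i) = 100×4.20 + 0.0308×3.90 + 24.3×7.17 = 594.4 m²/day.
Total thickness b = 15.27 m, so K_eq = Σ(K_i·b_i)/b = 38.92 m/day.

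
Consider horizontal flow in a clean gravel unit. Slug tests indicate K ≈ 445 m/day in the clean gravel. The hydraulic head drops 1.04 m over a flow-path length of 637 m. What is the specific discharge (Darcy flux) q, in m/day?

Hydraulic gradient i = Δh / L = 1.04 / 637 = 0.001633.
Specific discharge q = K · i = 445.0 × 0.001633 = 0.7265 m/day.

0.727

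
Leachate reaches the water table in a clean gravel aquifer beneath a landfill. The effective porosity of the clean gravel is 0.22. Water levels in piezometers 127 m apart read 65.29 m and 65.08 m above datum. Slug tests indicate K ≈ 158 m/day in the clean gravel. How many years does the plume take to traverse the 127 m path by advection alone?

Hydraulic gradient i = (65.29 − 65.08) / 127 = 0.21 / 127 = 0.001654.
Darcy flux q = K · i = 158.0 × 0.001654 = 0.2613 m/day.
Seepage velocity v = q / n_e = 0.2613 / 0.22 = 1.188 m/day.
Travel time t = L / v = 127 / 1.188 = 106.9 days = 0.2928 years.

0.293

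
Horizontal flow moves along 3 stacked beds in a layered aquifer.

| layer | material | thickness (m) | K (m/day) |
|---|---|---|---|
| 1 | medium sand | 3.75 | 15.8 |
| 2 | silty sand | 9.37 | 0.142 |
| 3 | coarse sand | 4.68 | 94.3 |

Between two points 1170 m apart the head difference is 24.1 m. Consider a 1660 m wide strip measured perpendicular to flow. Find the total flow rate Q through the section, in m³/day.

17200

Flow is parallel to layering, so each bed carries its own Darcy discharge and the transmissivities add.
Σ(K_i·b_i) = 15.8×3.75 + 0.142×9.37 + 94.3×4.68 = 501.9 m²/day.
Hydraulic gradient i = Δh / L = 24.1 / 1170 = 0.02060.
Q = Σ(K_i·b_i) · W · i = 501.9 × 1660 × 0.02060 = 17162 m³/day.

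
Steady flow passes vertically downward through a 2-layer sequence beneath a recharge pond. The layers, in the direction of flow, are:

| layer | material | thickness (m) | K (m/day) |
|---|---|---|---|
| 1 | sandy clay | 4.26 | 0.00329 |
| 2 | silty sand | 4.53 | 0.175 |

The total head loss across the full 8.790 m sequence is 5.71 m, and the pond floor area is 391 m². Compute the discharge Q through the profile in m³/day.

1.69

Flow is perpendicular to layering, so the layers act in series and the equivalent K is the thickness-weighted harmonic mean.
Total thickness L = 4.26 + 4.53 = 8.790 m.
Σ(b_i/K_i) = 4.26/0.00329 + 4.53/0.175 = 1321 d.
K_eq = L / Σ(b_i/K_i) = 8.790 / 1321 = 0.006655 m/day.
Q = K_eq · A · (Δh/L) = 0.006655 × 391 × (5.71/8.790) = 1.690 m³/day.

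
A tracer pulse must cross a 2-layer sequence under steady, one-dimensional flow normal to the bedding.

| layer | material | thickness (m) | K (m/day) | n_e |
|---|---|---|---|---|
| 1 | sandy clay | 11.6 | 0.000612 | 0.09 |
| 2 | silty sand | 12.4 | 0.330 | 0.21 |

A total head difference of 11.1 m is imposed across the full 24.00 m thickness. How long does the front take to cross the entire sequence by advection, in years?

With flow normal to the layers, continuity requires the same specific discharge q through every layer.
Σ(b_i/K_i) = 11.6/0.000612 + 12.4/0.330 = 18992 d.
q = Δh / Σ(b_i/K_i) = 11.1 / 18992 = 0.0005845 m/day.
In each layer the seepage velocity is v_i = q/n_i, so the layer transit time is t_i = b_i·n_i / q:
  layer 1 (sandy clay): t_1 = 11.6 × 0.09 / 0.0005845 = 1786 d
  layer 2 (silty sand): t_2 = 12.4 × 0.21 / 0.0005845 = 4455 d
Total t = Σ t_i = 6242 days = 17.09 years.

17.1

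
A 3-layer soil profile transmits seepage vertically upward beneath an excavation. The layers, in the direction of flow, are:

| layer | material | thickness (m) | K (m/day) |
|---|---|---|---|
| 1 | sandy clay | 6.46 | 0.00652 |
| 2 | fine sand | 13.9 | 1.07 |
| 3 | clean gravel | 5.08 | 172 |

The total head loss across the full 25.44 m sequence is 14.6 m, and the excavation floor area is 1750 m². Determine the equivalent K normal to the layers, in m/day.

Flow is perpendicular to layering, so the layers act in series and the equivalent K is the thickness-weighted harmonic mean.
Total thickness L = 6.46 + 13.9 + 5.08 = 25.44 m.
Σ(b_i/K_i) = 6.46/0.00652 + 13.9/1.07 + 5.08/172 = 1004 d.
K_eq = L / Σ(b_i/K_i) = 25.44 / 1004 = 0.02534 m/day.

0.0253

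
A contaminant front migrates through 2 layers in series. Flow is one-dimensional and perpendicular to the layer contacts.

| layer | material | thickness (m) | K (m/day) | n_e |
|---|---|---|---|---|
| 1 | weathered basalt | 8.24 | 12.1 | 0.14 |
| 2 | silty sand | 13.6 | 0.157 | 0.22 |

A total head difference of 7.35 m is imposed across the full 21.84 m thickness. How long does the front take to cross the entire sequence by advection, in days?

49.2

With flow normal to the layers, continuity requires the same specific discharge q through every layer.
Σ(b_i/K_i) = 8.24/12.1 + 13.6/0.157 = 87.31 d.
q = Δh / Σ(b_i/K_i) = 7.35 / 87.31 = 0.08419 m/day.
In each layer the seepage velocity is v_i = q/n_i, so the layer transit time is t_i = b_i·n_i / q:
  layer 1 (weathered basalt): t_1 = 8.24 × 0.14 / 0.08419 = 13.70 d
  layer 2 (silty sand): t_2 = 13.6 × 0.22 / 0.08419 = 35.54 d
Total t = Σ t_i = 49.24 days.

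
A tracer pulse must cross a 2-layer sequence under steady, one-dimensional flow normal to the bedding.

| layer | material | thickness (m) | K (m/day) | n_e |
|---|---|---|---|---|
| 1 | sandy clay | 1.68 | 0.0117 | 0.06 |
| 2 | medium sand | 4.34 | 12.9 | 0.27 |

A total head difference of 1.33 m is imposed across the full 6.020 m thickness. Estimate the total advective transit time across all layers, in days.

138

With flow normal to the layers, continuity requires the same specific discharge q through every layer.
Σ(b_i/K_i) = 1.68/0.0117 + 4.34/12.9 = 143.9 d.
q = Δh / Σ(b_i/K_i) = 1.33 / 143.9 = 0.009241 m/day.
In each layer the seepage velocity is v_i = q/n_i, so the layer transit time is t_i = b_i·n_i / q:
  layer 1 (sandy clay): t_1 = 1.68 × 0.06 / 0.009241 = 10.91 d
  layer 2 (medium sand): t_2 = 4.34 × 0.27 / 0.009241 = 126.8 d
Total t = Σ t_i = 137.7 days.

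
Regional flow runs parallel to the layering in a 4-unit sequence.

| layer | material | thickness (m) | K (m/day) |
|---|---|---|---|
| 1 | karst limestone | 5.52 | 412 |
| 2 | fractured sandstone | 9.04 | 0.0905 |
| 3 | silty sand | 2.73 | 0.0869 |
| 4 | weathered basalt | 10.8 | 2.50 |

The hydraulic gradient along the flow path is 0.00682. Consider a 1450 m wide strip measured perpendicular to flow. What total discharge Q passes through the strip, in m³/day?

22800

Flow is parallel to layering, so each bed carries its own Darcy discharge and the transmissivities add.
Σ(K_i·b_i) = 412×5.52 + 0.0905×9.04 + 0.0869×2.73 + 2.50×10.8 = 2302 m²/day.
Hydraulic gradient i = 0.00682.
Q = Σ(K_i·b_i) · W · i = 2302 × 1450 × 0.006820 = 22767 m³/day.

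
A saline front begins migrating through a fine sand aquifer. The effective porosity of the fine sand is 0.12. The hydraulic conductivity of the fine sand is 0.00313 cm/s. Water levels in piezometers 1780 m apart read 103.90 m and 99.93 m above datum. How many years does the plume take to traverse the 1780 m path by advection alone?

Convert K: 0.00313 cm/s × 864 = 2.704 m/day.
Hydraulic gradient i = (103.90 − 99.93) / 1780 = 3.97 / 1780 = 0.002230.
Darcy flux q = K · i = 2.704 × 0.002230 = 0.006032 m/day.
Seepage velocity v = q / n_e = 0.006032 / 0.12 = 0.05026 m/day.
Travel time t = L / v = 1780 / 0.05026 = 35414 days = 96.96 years.

97.0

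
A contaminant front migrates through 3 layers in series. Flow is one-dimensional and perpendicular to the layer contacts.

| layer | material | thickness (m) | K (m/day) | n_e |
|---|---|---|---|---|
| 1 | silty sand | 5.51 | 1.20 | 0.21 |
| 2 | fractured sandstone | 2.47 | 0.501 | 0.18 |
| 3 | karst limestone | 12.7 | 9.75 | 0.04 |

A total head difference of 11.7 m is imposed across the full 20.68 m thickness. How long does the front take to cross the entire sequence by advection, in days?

With flow normal to the layers, continuity requires the same specific discharge q through every layer.
Σ(b_i/K_i) = 5.51/1.20 + 2.47/0.501 + 12.7/9.75 = 10.82 d.
q = Δh / Σ(b_i/K_i) = 11.7 / 10.82 = 1.081 m/day.
In each layer the seepage velocity is v_i = q/n_i, so the layer transit time is t_i = b_i·n_i / q:
  layer 1 (silty sand): t_1 = 5.51 × 0.21 / 1.081 = 1.071 d
  layer 2 (fractured sandstone): t_2 = 2.47 × 0.18 / 1.081 = 0.4113 d
  layer 3 (karst limestone): t_3 = 12.7 × 0.04 / 1.081 = 0.4700 d
Total t = Σ t_i = 1.952 days.

1.95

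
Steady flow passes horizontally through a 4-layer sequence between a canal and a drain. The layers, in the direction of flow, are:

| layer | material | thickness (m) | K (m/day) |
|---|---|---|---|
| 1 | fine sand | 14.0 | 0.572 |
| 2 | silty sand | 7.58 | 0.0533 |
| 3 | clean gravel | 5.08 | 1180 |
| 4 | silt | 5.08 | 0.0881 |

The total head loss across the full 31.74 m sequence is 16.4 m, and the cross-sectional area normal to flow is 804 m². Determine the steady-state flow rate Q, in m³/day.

58.8

Flow is perpendicular to layering, so the layers act in series and the equivalent K is the thickness-weighted harmonic mean.
Total thickness L = 14.0 + 7.58 + 5.08 + 5.08 = 31.74 m.
Σ(b_i/K_i) = 14.0/0.572 + 7.58/0.0533 + 5.08/1180 + 5.08/0.0881 = 224.4 d.
K_eq = L / Σ(b_i/K_i) = 31.74 / 224.4 = 0.1415 m/day.
Q = K_eq · A · (Δh/L) = 0.1415 × 804 × (16.4/31.74) = 58.77 m³/day.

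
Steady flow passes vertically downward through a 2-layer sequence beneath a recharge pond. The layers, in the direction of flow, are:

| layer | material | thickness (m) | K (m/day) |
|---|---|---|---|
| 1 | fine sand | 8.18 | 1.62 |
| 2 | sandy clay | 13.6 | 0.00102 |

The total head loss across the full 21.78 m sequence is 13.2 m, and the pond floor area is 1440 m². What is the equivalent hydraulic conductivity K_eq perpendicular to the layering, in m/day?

Flow is perpendicular to layering, so the layers act in series and the equivalent K is the thickness-weighted harmonic mean.
Total thickness L = 8.18 + 13.6 = 21.78 m.
Σ(b_i/K_i) = 8.18/1.62 + 13.6/0.00102 = 13338 d.
K_eq = L / Σ(b_i/K_i) = 21.78 / 13338 = 0.001633 m/day.

0.00163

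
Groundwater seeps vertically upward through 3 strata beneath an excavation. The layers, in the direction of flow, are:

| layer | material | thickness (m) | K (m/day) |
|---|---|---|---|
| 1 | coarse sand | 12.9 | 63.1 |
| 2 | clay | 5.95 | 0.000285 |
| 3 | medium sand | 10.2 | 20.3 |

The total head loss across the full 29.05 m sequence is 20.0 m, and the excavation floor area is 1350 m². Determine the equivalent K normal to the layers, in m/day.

0.00139

Flow is perpendicular to layering, so the layers act in series and the equivalent K is the thickness-weighted harmonic mean.
Total thickness L = 12.9 + 5.95 + 10.2 = 29.05 m.
Σ(b_i/K_i) = 12.9/63.1 + 5.95/0.000285 + 10.2/20.3 = 20878 d.
K_eq = L / Σ(b_i/K_i) = 29.05 / 20878 = 0.001391 m/day.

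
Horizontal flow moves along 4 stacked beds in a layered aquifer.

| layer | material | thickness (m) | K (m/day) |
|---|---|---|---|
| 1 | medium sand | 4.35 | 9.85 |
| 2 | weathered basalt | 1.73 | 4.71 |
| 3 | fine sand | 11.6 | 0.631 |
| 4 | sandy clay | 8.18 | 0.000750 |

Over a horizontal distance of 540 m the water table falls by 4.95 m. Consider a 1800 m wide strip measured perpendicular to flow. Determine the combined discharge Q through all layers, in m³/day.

Flow is parallel to layering, so each bed carries its own Darcy discharge and the transmissivities add.
Σ(K_i·b_i) = 9.85×4.35 + 4.71×1.73 + 0.631×11.6 + 0.000750×8.18 = 58.32 m²/day.
Hydraulic gradient i = Δh / L = 4.95 / 540 = 0.009167.
Q = Σ(K_i·b_i) · W · i = 58.32 × 1800 × 0.009167 = 962.3 m³/day.

962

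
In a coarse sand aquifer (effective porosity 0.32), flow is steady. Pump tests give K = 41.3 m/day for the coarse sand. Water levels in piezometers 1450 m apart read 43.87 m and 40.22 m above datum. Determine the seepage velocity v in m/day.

Hydraulic gradient i = (43.87 − 40.22) / 1450 = 3.65 / 1450 = 0.002517.
Darcy flux q = K · i = 41.30 × 0.002517 = 0.1040 m/day.
Seepage velocity v = q / n_e = 0.1040 / 0.32 = 0.3249 m/day.

0.325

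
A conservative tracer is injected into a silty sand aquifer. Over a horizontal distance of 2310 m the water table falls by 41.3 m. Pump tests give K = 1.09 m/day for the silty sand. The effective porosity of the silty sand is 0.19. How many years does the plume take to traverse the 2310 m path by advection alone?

61.7

Hydraulic gradient i = Δh / L = 41.3 / 2310 = 0.01788.
Darcy flux q = K · i = 1.090 × 0.01788 = 0.01949 m/day.
Seepage velocity v = q / n_e = 0.01949 / 0.19 = 0.1026 m/day.
Travel time t = L / v = 2310 / 0.1026 = 22522 days = 61.66 years.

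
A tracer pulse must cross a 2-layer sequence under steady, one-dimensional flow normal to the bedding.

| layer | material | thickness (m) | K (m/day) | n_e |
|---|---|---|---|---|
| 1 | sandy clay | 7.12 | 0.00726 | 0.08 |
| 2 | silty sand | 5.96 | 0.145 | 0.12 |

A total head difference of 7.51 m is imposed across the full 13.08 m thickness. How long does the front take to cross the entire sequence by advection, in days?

With flow normal to the layers, continuity requires the same specific discharge q through every layer.
Σ(b_i/K_i) = 7.12/0.00726 + 5.96/0.145 = 1022 d.
q = Δh / Σ(b_i/K_i) = 7.51 / 1022 = 0.007350 m/day.
In each layer the seepage velocity is v_i = q/n_i, so the layer transit time is t_i = b_i·n_i / q:
  layer 1 (sandy clay): t_1 = 7.12 × 0.08 / 0.007350 = 77.50 d
  layer 2 (silty sand): t_2 = 5.96 × 0.12 / 0.007350 = 97.31 d
Total t = Σ t_i = 174.8 days.

175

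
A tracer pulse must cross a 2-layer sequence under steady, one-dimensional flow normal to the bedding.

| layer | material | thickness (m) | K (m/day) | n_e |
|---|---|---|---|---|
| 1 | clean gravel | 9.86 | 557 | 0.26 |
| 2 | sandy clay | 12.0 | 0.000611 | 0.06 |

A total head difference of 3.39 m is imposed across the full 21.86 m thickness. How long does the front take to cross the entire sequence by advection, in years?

52.1

With flow normal to the layers, continuity requires the same specific discharge q through every layer.
Σ(b_i/K_i) = 9.86/557 + 12.0/0.000611 = 19640 d.
q = Δh / Σ(b_i/K_i) = 3.39 / 19640 = 0.0001726 m/day.
In each layer the seepage velocity is v_i = q/n_i, so the layer transit time is t_i = b_i·n_i / q:
  layer 1 (clean gravel): t_1 = 9.86 × 0.26 / 0.0001726 = 14852 d
  layer 2 (sandy clay): t_2 = 12.0 × 0.06 / 0.0001726 = 4171 d
Total t = Σ t_i = 19024 days = 52.08 years.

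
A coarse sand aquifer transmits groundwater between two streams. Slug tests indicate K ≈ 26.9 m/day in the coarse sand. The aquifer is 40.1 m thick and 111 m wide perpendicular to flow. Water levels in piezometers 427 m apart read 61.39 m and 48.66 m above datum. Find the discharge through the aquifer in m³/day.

Cross-sectional area A = 111 × 40.1 = 4451 m².
Hydraulic gradient i = (61.39 − 48.66) / 427 = 12.73 / 427 = 0.02981.
Darcy's law: Q = K · A · i = 26.90 × 4451 × 0.02981 = 3570 m³/day.

3570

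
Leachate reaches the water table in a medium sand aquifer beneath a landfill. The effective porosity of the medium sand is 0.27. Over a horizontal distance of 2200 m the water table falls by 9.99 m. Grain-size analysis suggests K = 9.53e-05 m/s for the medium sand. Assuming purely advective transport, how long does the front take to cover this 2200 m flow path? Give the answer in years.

Convert K: 9.53e-05 m/s × 86400 = 8.234 m/day.
Hydraulic gradient i = Δh / L = 9.99 / 2200 = 0.004541.
Darcy flux q = K · i = 8.234 × 0.004541 = 0.03739 m/day.
Seepage velocity v = q / n_e = 0.03739 / 0.27 = 0.1385 m/day.
Travel time t = L / v = 2200 / 0.1385 = 15887 days = 43.50 years.

43.5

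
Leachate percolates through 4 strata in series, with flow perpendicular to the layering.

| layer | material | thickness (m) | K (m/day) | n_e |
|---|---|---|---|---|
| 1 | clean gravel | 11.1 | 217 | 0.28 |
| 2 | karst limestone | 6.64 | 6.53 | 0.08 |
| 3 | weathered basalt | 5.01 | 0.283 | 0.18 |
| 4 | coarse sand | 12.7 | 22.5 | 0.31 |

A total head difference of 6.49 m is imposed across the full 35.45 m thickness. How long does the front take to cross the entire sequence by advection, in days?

25.3

With flow normal to the layers, continuity requires the same specific discharge q through every layer.
Σ(b_i/K_i) = 11.1/217 + 6.64/6.53 + 5.01/0.283 + 12.7/22.5 = 19.34 d.
q = Δh / Σ(b_i/K_i) = 6.49 / 19.34 = 0.3356 m/day.
In each layer the seepage velocity is v_i = q/n_i, so the layer transit time is t_i = b_i·n_i / q:
  layer 1 (clean gravel): t_1 = 11.1 × 0.28 / 0.3356 = 9.260 d
  layer 2 (karst limestone): t_2 = 6.64 × 0.08 / 0.3356 = 1.583 d
  layer 3 (weathered basalt): t_3 = 5.01 × 0.18 / 0.3356 = 2.687 d
  layer 4 (coarse sand): t_4 = 12.7 × 0.31 / 0.3356 = 11.73 d
Total t = Σ t_i = 25.26 days.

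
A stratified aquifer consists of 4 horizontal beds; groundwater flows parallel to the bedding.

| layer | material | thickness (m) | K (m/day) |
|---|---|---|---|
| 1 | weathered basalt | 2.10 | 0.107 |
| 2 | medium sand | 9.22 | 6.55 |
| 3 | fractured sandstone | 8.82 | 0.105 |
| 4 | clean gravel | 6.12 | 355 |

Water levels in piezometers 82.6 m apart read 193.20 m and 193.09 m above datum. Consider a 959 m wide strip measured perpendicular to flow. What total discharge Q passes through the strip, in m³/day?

2850

Flow is parallel to layering, so each bed carries its own Darcy discharge and the transmissivities add.
Σ(K_i·b_i) = 0.107×2.10 + 6.55×9.22 + 0.105×8.82 + 355×6.12 = 2234 m²/day.
Hydraulic gradient i = (193.20 − 193.09) / 82.6 = 0.11 / 82.6 = 0.001332.
Q = Σ(K_i·b_i) · W · i = 2234 × 959 × 0.001332 = 2853 m³/day.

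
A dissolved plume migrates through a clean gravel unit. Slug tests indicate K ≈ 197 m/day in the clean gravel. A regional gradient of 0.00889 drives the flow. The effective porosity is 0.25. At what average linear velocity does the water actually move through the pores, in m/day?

7.01

Hydraulic gradient i = 0.00889.
Darcy flux q = K · i = 197.0 × 0.008890 = 1.751 m/day.
Seepage velocity v = q / n_e = 1.751 / 0.25 = 7.005 m/day.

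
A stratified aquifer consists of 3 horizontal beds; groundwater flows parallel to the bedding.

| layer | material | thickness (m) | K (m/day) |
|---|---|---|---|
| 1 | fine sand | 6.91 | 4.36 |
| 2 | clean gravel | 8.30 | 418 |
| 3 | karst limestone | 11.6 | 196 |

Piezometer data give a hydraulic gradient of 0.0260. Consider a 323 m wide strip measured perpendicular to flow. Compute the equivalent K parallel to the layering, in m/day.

Flow is parallel to layering, so each bed carries its own Darcy discharge and the transmissivities add.
Σ(K_i·b_i) = 4.36×6.91 + 418×8.30 + 196×11.6 = 5773 m²/day.
Total thickness b = 26.81 m, so K_eq = Σ(K_i·b_i)/b = 215.3 m/day.

215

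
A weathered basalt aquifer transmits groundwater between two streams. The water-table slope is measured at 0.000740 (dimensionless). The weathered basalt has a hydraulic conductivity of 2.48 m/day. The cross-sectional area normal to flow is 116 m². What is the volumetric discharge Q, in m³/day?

Hydraulic gradient i = 0.000740.
Darcy's law: Q = K · A · i = 2.480 × 116.0 × 0.0007400 = 0.2129 m³/day.

0.213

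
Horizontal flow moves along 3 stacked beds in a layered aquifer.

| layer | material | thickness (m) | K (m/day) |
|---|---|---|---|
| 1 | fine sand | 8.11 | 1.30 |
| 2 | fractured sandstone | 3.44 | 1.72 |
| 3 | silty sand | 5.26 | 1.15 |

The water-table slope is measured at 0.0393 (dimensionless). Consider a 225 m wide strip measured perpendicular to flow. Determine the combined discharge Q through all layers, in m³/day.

Flow is parallel to layering, so each bed carries its own Darcy discharge and the transmissivities add.
Σ(K_i·b_i) = 1.30×8.11 + 1.72×3.44 + 1.15×5.26 = 22.51 m²/day.
Hydraulic gradient i = 0.0393.
Q = Σ(K_i·b_i) · W · i = 22.51 × 225 × 0.03930 = 199.0 m³/day.

199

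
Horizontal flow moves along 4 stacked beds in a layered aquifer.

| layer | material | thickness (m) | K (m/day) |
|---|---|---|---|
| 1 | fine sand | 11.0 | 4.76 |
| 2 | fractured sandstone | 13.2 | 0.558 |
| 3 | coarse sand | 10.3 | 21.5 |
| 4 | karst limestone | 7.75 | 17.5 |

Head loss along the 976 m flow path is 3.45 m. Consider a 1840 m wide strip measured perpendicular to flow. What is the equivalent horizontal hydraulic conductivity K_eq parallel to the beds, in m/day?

9.87

Flow is parallel to layering, so each bed carries its own Darcy discharge and the transmissivities add.
Σ(K_i·b_i) = 4.76×11.0 + 0.558×13.2 + 21.5×10.3 + 17.5×7.75 = 416.8 m²/day.
Total thickness b = 42.25 m, so K_eq = Σ(K_i·b_i)/b = 9.865 m/day.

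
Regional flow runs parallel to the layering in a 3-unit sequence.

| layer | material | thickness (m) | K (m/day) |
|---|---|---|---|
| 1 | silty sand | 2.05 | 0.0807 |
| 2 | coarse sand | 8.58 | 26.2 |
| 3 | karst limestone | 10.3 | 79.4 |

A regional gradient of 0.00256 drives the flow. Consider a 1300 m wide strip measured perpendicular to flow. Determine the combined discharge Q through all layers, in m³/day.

Flow is parallel to layering, so each bed carries its own Darcy discharge and the transmissivities add.
Σ(K_i·b_i) = 0.0807×2.05 + 26.2×8.58 + 79.4×10.3 = 1043 m²/day.
Hydraulic gradient i = 0.00256.
Q = Σ(K_i·b_i) · W · i = 1043 × 1300 × 0.002560 = 3470 m³/day.

3470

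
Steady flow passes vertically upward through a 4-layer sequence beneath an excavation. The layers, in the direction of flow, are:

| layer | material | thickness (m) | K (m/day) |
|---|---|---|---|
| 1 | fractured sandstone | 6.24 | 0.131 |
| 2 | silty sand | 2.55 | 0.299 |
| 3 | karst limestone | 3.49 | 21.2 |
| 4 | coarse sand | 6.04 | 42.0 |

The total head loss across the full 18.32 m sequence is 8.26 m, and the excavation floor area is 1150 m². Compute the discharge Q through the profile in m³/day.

168

Flow is perpendicular to layering, so the layers act in series and the equivalent K is the thickness-weighted harmonic mean.
Total thickness L = 6.24 + 2.55 + 3.49 + 6.04 = 18.32 m.
Σ(b_i/K_i) = 6.24/0.131 + 2.55/0.299 + 3.49/21.2 + 6.04/42.0 = 56.47 d.
K_eq = L / Σ(b_i/K_i) = 18.32 / 56.47 = 0.3244 m/day.
Q = K_eq · A · (Δh/L) = 0.3244 × 1150 × (8.26/18.32) = 168.2 m³/day.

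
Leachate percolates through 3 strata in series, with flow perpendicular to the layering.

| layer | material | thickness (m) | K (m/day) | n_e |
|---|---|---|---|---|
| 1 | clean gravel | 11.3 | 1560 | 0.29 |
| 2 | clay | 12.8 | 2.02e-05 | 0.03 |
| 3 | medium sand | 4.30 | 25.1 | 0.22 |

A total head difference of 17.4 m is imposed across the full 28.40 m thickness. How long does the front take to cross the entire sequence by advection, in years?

With flow normal to the layers, continuity requires the same specific discharge q through every layer.
Σ(b_i/K_i) = 11.3/1560 + 12.8/2.02e-05 + 4.30/25.1 = 6.337e+05 d.
q = Δh / Σ(b_i/K_i) = 17.4 / 6.337e+05 = 2.746e-05 m/day.
In each layer the seepage velocity is v_i = q/n_i, so the layer transit time is t_i = b_i·n_i / q:
  layer 1 (clean gravel): t_1 = 11.3 × 0.29 / 2.746e-05 = 1.193e+05 d
  layer 2 (clay): t_2 = 12.8 × 0.03 / 2.746e-05 = 13984 d
  layer 3 (medium sand): t_3 = 4.30 × 0.22 / 2.746e-05 = 34451 d
Total t = Σ t_i = 1.678e+05 days = 459.3 years.

459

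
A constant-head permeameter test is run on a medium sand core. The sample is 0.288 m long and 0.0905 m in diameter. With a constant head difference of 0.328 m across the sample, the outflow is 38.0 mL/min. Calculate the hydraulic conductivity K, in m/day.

Cross-sectional area A = π·(d/2)² = π × (0.0905/2)² = 0.006433 m².
Convert discharge: 38.0 mL/min = 6.333e-07 m³/s.
Darcy's law rearranged: K = Q·L / (A·Δh) = 6.333e-07 × 0.288 / (0.006433 × 0.328) = 8.645e-05 m/s = 7.469 m/day.

7.47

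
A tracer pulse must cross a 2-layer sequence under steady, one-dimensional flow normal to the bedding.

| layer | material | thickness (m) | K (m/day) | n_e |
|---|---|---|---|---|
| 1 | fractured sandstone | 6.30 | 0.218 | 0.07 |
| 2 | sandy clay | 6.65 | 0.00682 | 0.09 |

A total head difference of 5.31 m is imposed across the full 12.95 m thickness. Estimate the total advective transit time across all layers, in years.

With flow normal to the layers, continuity requires the same specific discharge q through every layer.
Σ(b_i/K_i) = 6.30/0.218 + 6.65/0.00682 = 1004 d.
q = Δh / Σ(b_i/K_i) = 5.31 / 1004 = 0.005289 m/day.
In each layer the seepage velocity is v_i = q/n_i, so the layer transit time is t_i = b_i·n_i / q:
  layer 1 (fractured sandstone): t_1 = 6.30 × 0.07 / 0.005289 = 83.38 d
  layer 2 (sandy clay): t_2 = 6.65 × 0.09 / 0.005289 = 113.2 d
Total t = Σ t_i = 196.5 days = 0.5381 years.

0.538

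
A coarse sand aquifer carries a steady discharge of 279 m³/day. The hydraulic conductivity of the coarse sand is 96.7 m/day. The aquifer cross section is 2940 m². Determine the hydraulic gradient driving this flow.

From Q = K·A·i, i = Q / (K·A) = 279 / (96.70 × 2940) = 0.0009814.

0.000981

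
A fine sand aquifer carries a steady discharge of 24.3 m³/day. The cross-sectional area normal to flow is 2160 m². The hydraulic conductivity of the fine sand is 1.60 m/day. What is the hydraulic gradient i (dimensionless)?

From Q = K·A·i, i = Q / (K·A) = 24.3 / (1.600 × 2160) = 0.007031.

0.00703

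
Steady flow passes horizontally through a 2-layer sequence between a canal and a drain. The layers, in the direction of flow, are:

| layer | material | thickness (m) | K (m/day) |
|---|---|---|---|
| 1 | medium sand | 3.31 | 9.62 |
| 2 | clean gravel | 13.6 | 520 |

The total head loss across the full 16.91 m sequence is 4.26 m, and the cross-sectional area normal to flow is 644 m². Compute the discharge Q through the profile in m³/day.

7410

Flow is perpendicular to layering, so the layers act in series and the equivalent K is the thickness-weighted harmonic mean.
Total thickness L = 3.31 + 13.6 = 16.91 m.
Σ(b_i/K_i) = 3.31/9.62 + 13.6/520 = 0.3702 d.
K_eq = L / Σ(b_i/K_i) = 16.91 / 0.3702 = 45.67 m/day.
Q = K_eq · A · (Δh/L) = 45.67 × 644 × (4.26/16.91) = 7410 m³/day.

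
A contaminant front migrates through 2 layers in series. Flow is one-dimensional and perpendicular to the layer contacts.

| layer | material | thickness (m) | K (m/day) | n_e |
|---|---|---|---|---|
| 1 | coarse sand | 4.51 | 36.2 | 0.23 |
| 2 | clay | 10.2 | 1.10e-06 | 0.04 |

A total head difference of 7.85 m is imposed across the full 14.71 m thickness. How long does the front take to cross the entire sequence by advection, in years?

With flow normal to the layers, continuity requires the same specific discharge q through every layer.
Σ(b_i/K_i) = 4.51/36.2 + 10.2/1.10e-06 = 9.273e+06 d.
q = Δh / Σ(b_i/K_i) = 7.85 / 9.273e+06 = 8.466e-07 m/day.
In each layer the seepage velocity is v_i = q/n_i, so the layer transit time is t_i = b_i·n_i / q:
  layer 1 (coarse sand): t_1 = 4.51 × 0.23 / 8.466e-07 = 1.225e+06 d
  layer 2 (clay): t_2 = 10.2 × 0.04 / 8.466e-07 = 4.819e+05 d
Total t = Σ t_i = 1.707e+06 days = 4674 years.

4670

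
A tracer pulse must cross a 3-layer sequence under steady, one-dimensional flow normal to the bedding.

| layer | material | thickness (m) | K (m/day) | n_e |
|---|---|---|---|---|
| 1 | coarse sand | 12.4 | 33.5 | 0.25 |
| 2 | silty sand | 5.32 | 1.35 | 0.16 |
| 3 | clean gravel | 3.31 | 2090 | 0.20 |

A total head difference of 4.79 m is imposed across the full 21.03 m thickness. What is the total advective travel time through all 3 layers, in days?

With flow normal to the layers, continuity requires the same specific discharge q through every layer.
Σ(b_i/K_i) = 12.4/33.5 + 5.32/1.35 + 3.31/2090 = 4.312 d.
q = Δh / Σ(b_i/K_i) = 4.79 / 4.312 = 1.111 m/day.
In each layer the seepage velocity is v_i = q/n_i, so the layer transit time is t_i = b_i·n_i / q:
  layer 1 (coarse sand): t_1 = 12.4 × 0.25 / 1.111 = 2.791 d
  layer 2 (silty sand): t_2 = 5.32 × 0.16 / 1.111 = 0.7663 d
  layer 3 (clean gravel): t_3 = 3.31 × 0.20 / 1.111 = 0.5960 d
Total t = Σ t_i = 4.153 days.

4.15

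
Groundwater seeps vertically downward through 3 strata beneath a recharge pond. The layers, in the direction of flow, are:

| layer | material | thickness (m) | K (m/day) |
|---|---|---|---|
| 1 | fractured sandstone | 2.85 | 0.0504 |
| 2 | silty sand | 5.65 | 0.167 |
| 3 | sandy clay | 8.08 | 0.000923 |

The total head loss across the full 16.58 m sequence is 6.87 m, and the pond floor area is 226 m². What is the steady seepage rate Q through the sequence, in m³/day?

0.176

Flow is perpendicular to layering, so the layers act in series and the equivalent K is the thickness-weighted harmonic mean.
Total thickness L = 2.85 + 5.65 + 8.08 = 16.58 m.
Σ(b_i/K_i) = 2.85/0.0504 + 5.65/0.167 + 8.08/0.000923 = 8844 d.
K_eq = L / Σ(b_i/K_i) = 16.58 / 8844 = 0.001875 m/day.
Q = K_eq · A · (Δh/L) = 0.001875 × 226 × (6.87/16.58) = 0.1755 m³/day.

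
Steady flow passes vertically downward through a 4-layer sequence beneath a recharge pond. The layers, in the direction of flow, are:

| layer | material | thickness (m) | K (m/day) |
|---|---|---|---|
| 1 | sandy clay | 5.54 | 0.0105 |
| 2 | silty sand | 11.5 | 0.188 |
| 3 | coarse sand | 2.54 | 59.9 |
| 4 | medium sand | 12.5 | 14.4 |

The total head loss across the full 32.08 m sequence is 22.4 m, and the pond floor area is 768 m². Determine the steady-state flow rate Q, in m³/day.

29.2

Flow is perpendicular to layering, so the layers act in series and the equivalent K is the thickness-weighted harmonic mean.
Total thickness L = 5.54 + 11.5 + 2.54 + 12.5 = 32.08 m.
Σ(b_i/K_i) = 5.54/0.0105 + 11.5/0.188 + 2.54/59.9 + 12.5/14.4 = 589.7 d.
K_eq = L / Σ(b_i/K_i) = 32.08 / 589.7 = 0.05440 m/day.
Q = K_eq · A · (Δh/L) = 0.05440 × 768 × (22.4/32.08) = 29.17 m³/day.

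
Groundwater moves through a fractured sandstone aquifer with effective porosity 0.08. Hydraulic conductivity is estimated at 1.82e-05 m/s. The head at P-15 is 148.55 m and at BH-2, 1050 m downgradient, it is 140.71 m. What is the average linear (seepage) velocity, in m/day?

Convert K: 1.82e-05 m/s × 86400 = 1.572 m/day.
Hydraulic gradient i = (148.55 − 140.71) / 1050 = 7.84 / 1050 = 0.007467.
Darcy flux q = K · i = 1.572 × 0.007467 = 0.01174 m/day.
Seepage velocity v = q / n_e = 0.01174 / 0.08 = 0.1468 m/day.

0.147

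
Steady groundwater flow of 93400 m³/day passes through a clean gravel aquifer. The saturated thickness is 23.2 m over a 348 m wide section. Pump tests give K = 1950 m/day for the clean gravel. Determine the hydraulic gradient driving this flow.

0.00593

Cross-sectional area A = 348 × 23.2 = 8074 m².
From Q = K·A·i, i = Q / (K·A) = 93400 / (1950 × 8074) = 0.005933.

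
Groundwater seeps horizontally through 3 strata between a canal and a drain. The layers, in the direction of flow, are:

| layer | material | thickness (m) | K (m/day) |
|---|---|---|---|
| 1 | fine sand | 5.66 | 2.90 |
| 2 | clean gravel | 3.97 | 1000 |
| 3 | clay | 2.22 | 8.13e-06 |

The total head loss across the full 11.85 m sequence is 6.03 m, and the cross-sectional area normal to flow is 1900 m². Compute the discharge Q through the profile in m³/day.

0.0420

Flow is perpendicular to layering, so the layers act in series and the equivalent K is the thickness-weighted harmonic mean.
Total thickness L = 5.66 + 3.97 + 2.22 = 11.85 m.
Σ(b_i/K_i) = 5.66/2.90 + 3.97/1000 + 2.22/8.13e-06 = 2.731e+05 d.
K_eq = L / Σ(b_i/K_i) = 11.85 / 2.731e+05 = 4.340e-05 m/day.
Q = K_eq · A · (Δh/L) = 4.340e-05 × 1900 × (6.03/11.85) = 0.04196 m³/day.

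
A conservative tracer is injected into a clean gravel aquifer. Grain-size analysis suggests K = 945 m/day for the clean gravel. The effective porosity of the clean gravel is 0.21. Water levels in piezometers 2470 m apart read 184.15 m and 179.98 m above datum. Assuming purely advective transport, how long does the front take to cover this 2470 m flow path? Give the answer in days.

Hydraulic gradient i = (184.15 − 179.98) / 2470 = 4.17 / 2470 = 0.001688.
Darcy flux q = K · i = 945.0 × 0.001688 = 1.595 m/day.
Seepage velocity v = q / n_e = 1.595 / 0.21 = 7.597 m/day.
Travel time t = L / v = 2470 / 7.597 = 325.1 days.

325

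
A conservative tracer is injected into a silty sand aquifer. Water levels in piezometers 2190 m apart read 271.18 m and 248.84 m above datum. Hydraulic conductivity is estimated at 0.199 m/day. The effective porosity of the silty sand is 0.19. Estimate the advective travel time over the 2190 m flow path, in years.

561

Hydraulic gradient i = (271.18 − 248.84) / 2190 = 22.34 / 2190 = 0.01020.
Darcy flux q = K · i = 0.1990 × 0.01020 = 0.002030 m/day.
Seepage velocity v = q / n_e = 0.002030 / 0.19 = 0.01068 m/day.
Travel time t = L / v = 2190 / 0.01068 = 2.050e+05 days = 561.2 years.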